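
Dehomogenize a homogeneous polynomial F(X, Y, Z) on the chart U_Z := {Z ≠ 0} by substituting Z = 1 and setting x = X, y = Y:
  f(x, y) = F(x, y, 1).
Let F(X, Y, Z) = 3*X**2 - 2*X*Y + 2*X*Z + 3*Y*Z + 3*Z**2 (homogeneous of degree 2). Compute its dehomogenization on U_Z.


f(x, y) = 3*x**2 - 2*x*y + 2*x + 3*y + 3

On U_Z we set Z = 1. Each monomial c·X^i·Y^j·Z^k in F becomes c·x^i·y^j·1^k = c·x^i·y^j.
Substituting Z = 1: F(X, Y, 1) = 3*x**2 - 2*x*y + 2*x + 3*y + 3.
Note: deg(f) ≤ deg(F) = 2; strict inequality happens when F is divisible by Z (lost terms).


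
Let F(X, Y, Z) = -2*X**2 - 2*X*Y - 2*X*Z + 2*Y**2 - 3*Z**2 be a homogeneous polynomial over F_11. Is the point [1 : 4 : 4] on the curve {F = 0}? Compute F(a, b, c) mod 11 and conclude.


F(1,4,4) ≡ 10 (mod 11); P is NOT on the curve.

Evaluate F(1, 4, 4) term-by-term (mod 11).
  -2*X**2 ↦ -2·1·1·1 = -2
  -2*X*Y ↦ -2·1·4·1 = -8
  -2*X*Z ↦ -2·1·1·4 = -8
  2*Y**2 ↦ 2·1·16·1 = 32
  -3*Z**2 ↦ -3·1·1·16 = -48
Sum: F(1, 4, 4) = (-2) + (-8) + (-8) + (32) + (-48) = -34.
Reducing mod 11: -34 ≡ 10 (mod 11).
Since F(a, b, c) ≡ 10 ≠ 0 (mod 11), P does NOT lie on the curve.


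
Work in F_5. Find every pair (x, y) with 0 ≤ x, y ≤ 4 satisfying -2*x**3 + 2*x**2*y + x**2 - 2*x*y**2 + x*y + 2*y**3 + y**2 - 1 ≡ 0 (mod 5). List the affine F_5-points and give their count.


Affine F_5-points: ∅; count = 0.

For each of the 25 pairs (x, y) ∈ F_5², evaluate f(x, y) mod 5. Record the zeros.
  x = 0: [0↦4, 1↦2, 2↦4, 3↦2, 4↦3]  zeros at y ∈ ∅
  x = 1: [0↦3, 1↦2, 2↦1, 3↦2, 4↦2]  zeros at y ∈ ∅
  x = 2: [0↦2, 1↦1, 2↦1, 3↦4, 4↦2]  zeros at y ∈ ∅
  x = 3: [0↦4, 1↦2, 2↦2, 3↦1, 4↦1]  zeros at y ∈ ∅
  x = 4: [0↦2, 1↦3, 2↦2, 3↦1, 4↦2]  zeros at y ∈ ∅
Collecting zeros: affine points = ∅.
Total count |C(F_5)_aff| = 0.


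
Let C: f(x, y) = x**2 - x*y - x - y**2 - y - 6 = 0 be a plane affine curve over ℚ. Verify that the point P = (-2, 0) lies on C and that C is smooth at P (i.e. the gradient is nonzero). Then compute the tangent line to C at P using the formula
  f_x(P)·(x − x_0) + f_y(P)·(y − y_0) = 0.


Tangent line at P: -5*x + y - 10 = 0.

Step 1: f(-2, 0) = 0, so P lies on C.
Step 2: partial derivatives
  f_x(x, y) = 2*x - y - 1, f_y(x, y) = -x - 2*y - 1.
  f_x(P) = -5, f_y(P) = 1 (gradient nonzero, so P is smooth).
Step 3: tangent line at P: -5·(x − -2) + 1·(y − 0) = 0.
Expanding: -5*x + y - 10 = 0.


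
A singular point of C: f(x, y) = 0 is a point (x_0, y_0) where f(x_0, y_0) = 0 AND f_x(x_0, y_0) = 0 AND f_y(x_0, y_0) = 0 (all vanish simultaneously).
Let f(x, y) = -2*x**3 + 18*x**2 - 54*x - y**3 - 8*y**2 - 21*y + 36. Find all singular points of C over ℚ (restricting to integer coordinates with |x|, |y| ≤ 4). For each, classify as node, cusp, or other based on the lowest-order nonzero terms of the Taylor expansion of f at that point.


Singular points: {(3, -3)}; classification: cusp.

Compute partial derivatives:
  f_x = -6*x**2 + 36*x - 54.
  f_y = -3*y**2 - 16*y - 21.
Scan x_0 ∈ {−4, ..., 4}. For each x_0, f_y(x_0, y) is a polynomial in y; find its integer roots y ∈ {−4, ..., 4}, then test f_x and f at those candidates.
  x = -4: f_y(-4, y) = -3*y**2 - 16*y - 21; vanishes at y ∈ {-3}. (-4, -3): f_x = -294 ≠ 0.
  x = -3: f_y(-3, y) = -3*y**2 - 16*y - 21; vanishes at y ∈ {-3}. (-3, -3): f_x = -216 ≠ 0.
  x = -2: f_y(-2, y) = -3*y**2 - 16*y - 21; vanishes at y ∈ {-3}. (-2, -3): f_x = -150 ≠ 0.
  x = -1: f_y(-1, y) = -3*y**2 - 16*y - 21; vanishes at y ∈ {-3}. (-1, -3): f_x = -96 ≠ 0.
  x = 0: f_y(0, y) = -3*y**2 - 16*y - 21; vanishes at y ∈ {-3}. (0, -3): f_x = -54 ≠ 0.
  x = 1: f_y(1, y) = -3*y**2 - 16*y - 21; vanishes at y ∈ {-3}. (1, -3): f_x = -24 ≠ 0.
  x = 2: f_y(2, y) = -3*y**2 - 16*y - 21; vanishes at y ∈ {-3}. (2, -3): f_x = -6 ≠ 0.
  x = 3: f_y(3, y) = -3*y**2 - 16*y - 21; vanishes at y ∈ {-3}. (3, -3): f_x = 0, f = 0 — SINGULAR.
  x = 4: f_y(4, y) = -3*y**2 - 16*y - 21; vanishes at y ∈ {-3}. (4, -3): f_x = -6 ≠ 0.
Only singular point on the grid: (3, -3).
Classify: substitute x = 3 + u, y = -3 + v and expand: f = -2*u**3 - v**3 + v**2.
No constant or linear terms (consistent with a singular point). Quadratic part: v**2. Cubic part: -2*u**3 - v**3.
The quadratic part v**2 is a perfect square, so there is a single (double) tangent line v = 0, i.e. y = -3. Restricting the cubic part to that line (v = 0) leaves -2*u**3 ≠ 0, so f is not divisible by v and the branch is v² ≈ 2*u**3 to lowest order — this is a cusp.
Classification: cusp.


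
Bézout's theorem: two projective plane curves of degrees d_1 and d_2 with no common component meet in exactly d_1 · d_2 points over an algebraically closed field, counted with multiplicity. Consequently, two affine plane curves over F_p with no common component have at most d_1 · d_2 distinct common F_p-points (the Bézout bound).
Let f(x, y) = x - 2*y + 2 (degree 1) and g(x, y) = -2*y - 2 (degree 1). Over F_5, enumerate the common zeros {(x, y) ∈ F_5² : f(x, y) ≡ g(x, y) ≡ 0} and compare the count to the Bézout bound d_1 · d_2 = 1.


Common zeros: {(1, 4)}; count = 1; Bézout bound = 1.

deg(f) = 1, deg(g) = 1, so Bézout bound = 1.
Scan x ∈ F_5. For each x, list the y ∈ F_5 with f(x, y) ≡ 0 and those with g(x, y) ≡ 0 (mod 5); the common zeros in that column are the intersection.
  x = 0: f ≡ 0 at y ∈ {1}; g ≡ 0 at y ∈ {4}; common: ∅.
  x = 1: f ≡ 0 at y ∈ {4}; g ≡ 0 at y ∈ {4}; common: {4}.
  x = 2: f ≡ 0 at y ∈ {2}; g ≡ 0 at y ∈ {4}; common: ∅.
  x = 3: f ≡ 0 at y ∈ {0}; g ≡ 0 at y ∈ {4}; common: ∅.
  x = 4: f ≡ 0 at y ∈ {3}; g ≡ 0 at y ∈ {4}; common: ∅.
Collecting: common zeros = {(1, 4)}, so the count is 1.
Comparison with the Bézout bound: 1 ≤ 1 = deg(f)·deg(g), as expected for curves with no common component (the bound is attained).


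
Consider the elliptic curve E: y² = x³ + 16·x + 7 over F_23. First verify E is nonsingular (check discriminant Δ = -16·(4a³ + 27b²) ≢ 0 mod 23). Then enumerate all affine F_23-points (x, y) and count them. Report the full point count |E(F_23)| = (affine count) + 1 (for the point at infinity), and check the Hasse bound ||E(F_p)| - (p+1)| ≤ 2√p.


Affine points = {(1, 1), (1, 22), (2, 1), (2, 22), (3, 6), (3, 17), (7, 5), (7, 18), (8, 7), (8, 16), (9, 11), (9, 12), (12, 8), (12, 15), (14, 10), (14, 13), (16, 9), (16, 14), (18, 3), (18, 20), (20, 1), (20, 22), (21, 6), (21, 17), (22, 6), (22, 17)}; affine count = 26; |E(F_23)| = 27.

Discriminant check: Δ ∝ 4a³ + 27b² = 4·16³ + 27·7² = 4·4096 + 27·49 ≡ 20 (mod 23). Nonzero ⇒ E is nonsingular.
For each x ∈ F_23, compute rhs = x³ + 16·x + 7 mod 23, then count y ∈ F_23 with y² ≡ rhs.
  x = 0: rhs = 7, matching y values: none (0 points).
  x = 1: rhs = 1, matching y values: 1, 22 (2 points).
  x = 2: rhs = 1, matching y values: 1, 22 (2 points).
  x = 3: rhs = 13, matching y values: 6, 17 (2 points).
  x = 4: rhs = 20, matching y values: none (0 points).
  x = 5: rhs = 5, matching y values: none (0 points).
  x = 6: rhs = 20, matching y values: none (0 points).
  x = 7: rhs = 2, matching y values: 5, 18 (2 points).
  x = 8: rhs = 3, matching y values: 7, 16 (2 points).
  x = 9: rhs = 6, matching y values: 11, 12 (2 points).
  x = 10: rhs = 17, matching y values: none (0 points).
  x = 11: rhs = 19, matching y values: none (0 points).
  x = 12: rhs = 18, matching y values: 8, 15 (2 points).
  x = 13: rhs = 20, matching y values: none (0 points).
  x = 14: rhs = 8, matching y values: 10, 13 (2 points).
  x = 15: rhs = 11, matching y values: none (0 points).
  x = 16: rhs = 12, matching y values: 9, 14 (2 points).
  x = 17: rhs = 17, matching y values: none (0 points).
  x = 18: rhs = 9, matching y values: 3, 20 (2 points).
  x = 19: rhs = 17, matching y values: none (0 points).
  x = 20: rhs = 1, matching y values: 1, 22 (2 points).
  x = 21: rhs = 13, matching y values: 6, 17 (2 points).
  x = 22: rhs = 13, matching y values: 6, 17 (2 points).
Total affine count: 26.
Full point count |E(F_23)| = 26 + 1 = 27.
Hasse bound: |27 − (23+1)| = |3| = 3 ≤ 2√23 ≈ 9.5917 ✓.


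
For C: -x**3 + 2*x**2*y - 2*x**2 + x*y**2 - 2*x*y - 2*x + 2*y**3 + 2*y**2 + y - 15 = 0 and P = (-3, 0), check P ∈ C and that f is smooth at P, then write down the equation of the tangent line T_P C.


Tangent line at P: -17*x + 25*y - 51 = 0.

Step 1: f(-3, 0) = 0, so P lies on C.
Step 2: partial derivatives
  f_x(x, y) = -3*x**2 + 4*x*y - 4*x + y**2 - 2*y - 2, f_y(x, y) = 2*x**2 + 2*x*y - 2*x + 6*y**2 + 4*y + 1.
  f_x(P) = -17, f_y(P) = 25 (gradient nonzero, so P is smooth).
Step 3: tangent line at P: -17·(x − -3) + 25·(y − 0) = 0.
Expanding: -17*x + 25*y - 51 = 0.


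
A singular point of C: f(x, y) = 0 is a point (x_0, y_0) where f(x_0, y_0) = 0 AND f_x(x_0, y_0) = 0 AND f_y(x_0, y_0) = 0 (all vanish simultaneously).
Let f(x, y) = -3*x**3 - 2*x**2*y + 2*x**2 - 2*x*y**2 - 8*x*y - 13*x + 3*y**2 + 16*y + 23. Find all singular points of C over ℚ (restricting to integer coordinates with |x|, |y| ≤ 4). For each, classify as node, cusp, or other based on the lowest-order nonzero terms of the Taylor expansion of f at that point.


Singular points: {(1, -3)}; classification: node.

Compute partial derivatives:
  f_x = -9*x**2 - 4*x*y + 4*x - 2*y**2 - 8*y - 13.
  f_y = -2*x**2 - 4*x*y - 8*x + 6*y + 16.
Scan x_0 ∈ {−4, ..., 4}. For each x_0, f_y(x_0, y) is a polynomial in y; find its integer roots y ∈ {−4, ..., 4}, then test f_x and f at those candidates.
  x = -4: f_y(-4, y) = 22*y + 16; no integer root y with |y| ≤ 4.
  x = -3: f_y(-3, y) = 18*y + 22; no integer root y with |y| ≤ 4.
  x = -2: f_y(-2, y) = 14*y + 24; no integer root y with |y| ≤ 4.
  x = -1: f_y(-1, y) = 10*y + 22; no integer root y with |y| ≤ 4.
  x = 0: f_y(0, y) = 6*y + 16; no integer root y with |y| ≤ 4.
  x = 1: f_y(1, y) = 2*y + 6; vanishes at y ∈ {-3}. (1, -3): f_x = 0, f = 0 — SINGULAR.
  x = 2: f_y(2, y) = -2*y - 8; vanishes at y ∈ {-4}. (2, -4): f_x = -9 ≠ 0.
  x = 3: f_y(3, y) = -6*y - 26; no integer root y with |y| ≤ 4.
  x = 4: f_y(4, y) = -10*y - 48; no integer root y with |y| ≤ 4.
Only singular point on the grid: (1, -3).
Classify: substitute x = 1 + u, y = -3 + v and expand: f = -3*u**3 - 2*u**2*v - u**2 - 2*u*v**2 + v**2.
No constant or linear terms (consistent with a singular point). Quadratic part: -u**2 + v**2. Cubic part: -3*u**3 - 2*u**2*v - 2*u*v**2.
The quadratic part v**2 - u**2 = (v − u)(v + u) splits into two distinct linear factors, so there are two distinct tangent lines y − -3 = ±(x − 1) — this is a node (ordinary double point).
Classification: node.


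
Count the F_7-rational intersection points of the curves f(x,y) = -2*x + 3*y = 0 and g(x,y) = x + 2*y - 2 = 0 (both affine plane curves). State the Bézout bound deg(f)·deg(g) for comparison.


Common zeros: ∅; count = 0; Bézout bound = 1.

deg(f) = 1, deg(g) = 1, so Bézout bound = 1.
Scan x ∈ F_7. For each x, list the y ∈ F_7 with f(x, y) ≡ 0 and those with g(x, y) ≡ 0 (mod 7); the common zeros in that column are the intersection.
  x = 0: f ≡ 0 at y ∈ {0}; g ≡ 0 at y ∈ {1}; common: ∅.
  x = 1: f ≡ 0 at y ∈ {3}; g ≡ 0 at y ∈ {4}; common: ∅.
  x = 2: f ≡ 0 at y ∈ {6}; g ≡ 0 at y ∈ {0}; common: ∅.
  x = 3: f ≡ 0 at y ∈ {2}; g ≡ 0 at y ∈ {3}; common: ∅.
  x = 4: f ≡ 0 at y ∈ {5}; g ≡ 0 at y ∈ {6}; common: ∅.
  x = 5: f ≡ 0 at y ∈ {1}; g ≡ 0 at y ∈ {2}; common: ∅.
  x = 6: f ≡ 0 at y ∈ {4}; g ≡ 0 at y ∈ {5}; common: ∅.
Collecting: common zeros = ∅, so the count is 0.
Comparison with the Bézout bound: 0 ≤ 1 = deg(f)·deg(g), as expected for curves with no common component (the affine F_7-count falls short of the bound because intersections may lie at infinity, over extension fields, or carry multiplicity).


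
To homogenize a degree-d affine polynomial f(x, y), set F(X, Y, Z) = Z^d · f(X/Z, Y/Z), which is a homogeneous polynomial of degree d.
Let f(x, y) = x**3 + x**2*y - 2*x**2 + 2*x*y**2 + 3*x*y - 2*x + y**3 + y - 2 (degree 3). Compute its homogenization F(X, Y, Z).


F(X, Y, Z) = X**3 + X**2*Y - 2*X**2*Z + 2*X*Y**2 + 3*X*Y*Z - 2*X*Z**2 + Y**3 + Y*Z**2 - 2*Z**3

deg(f) = 3.
Substitute x = X/Z, y = Y/Z into f, then multiply by Z^3.
  monomial 1·x^3·y^0 ↦ 1·X^3·Y^0·Z^0.
  monomial 1·x^2·y^1 ↦ 1·X^2·Y^1·Z^0.
  monomial -2·x^2·y^0 ↦ -2·X^2·Y^0·Z^1.
  monomial 2·x^1·y^2 ↦ 2·X^1·Y^2·Z^0.
  monomial 3·x^1·y^1 ↦ 3·X^1·Y^1·Z^1.
  monomial -2·x^1·y^0 ↦ -2·X^1·Y^0·Z^2.
  monomial 1·x^0·y^3 ↦ 1·X^0·Y^3·Z^0.
  monomial 1·x^0·y^1 ↦ 1·X^0·Y^1·Z^2.
  monomial -2·x^0·y^0 ↦ -2·X^0·Y^0·Z^3.
Collecting: F(X, Y, Z) = X**3 + X**2*Y - 2*X**2*Z + 2*X*Y**2 + 3*X*Y*Z - 2*X*Z**2 + Y**3 + Y*Z**2 - 2*Z**3.


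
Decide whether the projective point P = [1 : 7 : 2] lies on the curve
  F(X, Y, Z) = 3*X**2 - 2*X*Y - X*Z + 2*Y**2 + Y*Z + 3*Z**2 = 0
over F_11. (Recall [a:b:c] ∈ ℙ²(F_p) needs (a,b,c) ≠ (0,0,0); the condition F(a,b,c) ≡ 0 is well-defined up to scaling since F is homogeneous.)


F(1,7,2) ≡ 1 (mod 11); P is NOT on the curve.

Evaluate F(1, 7, 2) term-by-term (mod 11).
  3*X**2 ↦ 3·1·1·1 = 3
  -2*X*Y ↦ -2·1·7·1 = -14
  -X*Z ↦ -1·1·1·2 = -2
  2*Y**2 ↦ 2·1·49·1 = 98
  Y*Z ↦ 1·1·7·2 = 14
  3*Z**2 ↦ 3·1·1·4 = 12
Sum: F(1, 7, 2) = (3) + (-14) + (-2) + (98) + (14) + (12) = 111.
Reducing mod 11: 111 ≡ 1 (mod 11).
Since F(a, b, c) ≡ 1 ≠ 0 (mod 11), P does NOT lie on the curve.


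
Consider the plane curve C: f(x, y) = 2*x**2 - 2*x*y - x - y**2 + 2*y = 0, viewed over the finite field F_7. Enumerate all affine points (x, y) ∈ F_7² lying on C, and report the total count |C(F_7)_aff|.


Affine F_7-points: {(0, 0), (0, 2), (1, 1), (1, 6), (2, 6), (4, 0), (4, 1), (6, 2)}; count = 8.

For each of the 49 pairs (x, y) ∈ F_7², evaluate f(x, y) mod 7. Record the zeros.
  x = 0: [0↦0, 1↦1, 2↦0, 3↦4, 4↦6, 5↦6, 6↦4]  zeros at y ∈ {0, 2}
  x = 1: [0↦1, 1↦0, 2↦4, 3↦6, 4↦6, 5↦4, 6↦0]  zeros at y ∈ {1, 6}
  x = 2: [0↦6, 1↦3, 2↦5, 3↦5, 4↦3, 5↦6, 6↦0]  zeros at y ∈ {6}
  x = 3: [0↦1, 1↦3, 2↦3, 3↦1, 4↦4, 5↦5, 6↦4]  zeros at y ∈ ∅
  x = 4: [0↦0, 1↦0, 2↦5, 3↦1, 4↦2, 5↦1, 6↦5]  zeros at y ∈ {0, 1}
  x = 5: [0↦3, 1↦1, 2↦4, 3↦5, 4↦4, 5↦1, 6↦3]  zeros at y ∈ ∅
  x = 6: [0↦3, 1↦6, 2↦0, 3↦6, 4↦3, 5↦5, 6↦5]  zeros at y ∈ {2}
Collecting zeros: affine points = {(0, 0), (0, 2), (1, 1), (1, 6), (2, 6), (4, 0), (4, 1), (6, 2)}.
Total count |C(F_7)_aff| = 8.


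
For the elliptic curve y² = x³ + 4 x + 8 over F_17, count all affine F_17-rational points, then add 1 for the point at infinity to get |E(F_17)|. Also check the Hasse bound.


Affine points = {(0, 5), (0, 12), (1, 8), (1, 9), (3, 8), (3, 9), (5, 0), (8, 5), (8, 12), (9, 5), (9, 12), (12, 4), (12, 13), (13, 8), (13, 9), (15, 3), (15, 14)}; affine count = 17; |E(F_17)| = 18.

Discriminant check: Δ ∝ 4a³ + 27b² = 4·4³ + 27·8² = 4·64 + 27·64 ≡ 12 (mod 17). Nonzero ⇒ E is nonsingular.
For each x ∈ F_17, compute rhs = x³ + 4·x + 8 mod 17, then count y ∈ F_17 with y² ≡ rhs.
  x = 0: rhs = 8, matching y values: 5, 12 (2 points).
  x = 1: rhs = 13, matching y values: 8, 9 (2 points).
  x = 2: rhs = 7, matching y values: none (0 points).
  x = 3: rhs = 13, matching y values: 8, 9 (2 points).
  x = 4: rhs = 3, matching y values: none (0 points).
  x = 5: rhs = 0, matching y values: 0 (1 points).
  x = 6: rhs = 10, matching y values: none (0 points).
  x = 7: rhs = 5, matching y values: none (0 points).
  x = 8: rhs = 8, matching y values: 5, 12 (2 points).
  x = 9: rhs = 8, matching y values: 5, 12 (2 points).
  x = 10: rhs = 11, matching y values: none (0 points).
  x = 11: rhs = 6, matching y values: none (0 points).
  x = 12: rhs = 16, matching y values: 4, 13 (2 points).
  x = 13: rhs = 13, matching y values: 8, 9 (2 points).
  x = 14: rhs = 3, matching y values: none (0 points).
  x = 15: rhs = 9, matching y values: 3, 14 (2 points).
  x = 16: rhs = 3, matching y values: none (0 points).
Total affine count: 17.
Full point count |E(F_17)| = 17 + 1 = 18.
Hasse bound: |18 − (17+1)| = |0| = 0 ≤ 2√17 ≈ 8.2462 ✓.


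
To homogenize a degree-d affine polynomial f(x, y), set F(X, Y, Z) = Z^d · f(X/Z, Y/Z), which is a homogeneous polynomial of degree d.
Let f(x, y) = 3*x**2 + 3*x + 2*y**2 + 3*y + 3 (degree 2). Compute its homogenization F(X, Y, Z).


F(X, Y, Z) = 3*X**2 + 3*X*Z + 2*Y**2 + 3*Y*Z + 3*Z**2

deg(f) = 2.
Substitute x = X/Z, y = Y/Z into f, then multiply by Z^2.
  monomial 3·x^2·y^0 ↦ 3·X^2·Y^0·Z^0.
  monomial 3·x^1·y^0 ↦ 3·X^1·Y^0·Z^1.
  monomial 2·x^0·y^2 ↦ 2·X^0·Y^2·Z^0.
  monomial 3·x^0·y^1 ↦ 3·X^0·Y^1·Z^1.
  monomial 3·x^0·y^0 ↦ 3·X^0·Y^0·Z^2.
Collecting: F(X, Y, Z) = 3*X**2 + 3*X*Z + 2*Y**2 + 3*Y*Z + 3*Z**2.


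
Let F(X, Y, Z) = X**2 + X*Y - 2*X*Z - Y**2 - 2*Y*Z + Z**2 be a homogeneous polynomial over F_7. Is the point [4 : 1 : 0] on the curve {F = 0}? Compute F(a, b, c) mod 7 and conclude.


F(4,1,0) ≡ 5 (mod 7); P is NOT on the curve.

Evaluate F(4, 1, 0) term-by-term (mod 7).
  X**2 ↦ 1·16·1·1 = 16
  X*Y ↦ 1·4·1·1 = 4
  -2*X*Z ↦ -2·4·1·0 = 0
  -Y**2 ↦ -1·1·1·1 = -1
  -2*Y*Z ↦ -2·1·1·0 = 0
  Z**2 ↦ 1·1·1·0 = 0
Sum: F(4, 1, 0) = (16) + (4) + (0) + (-1) + (0) + (0) = 19.
Reducing mod 7: 19 ≡ 5 (mod 7).
Since F(a, b, c) ≡ 5 ≠ 0 (mod 7), P does NOT lie on the curve.


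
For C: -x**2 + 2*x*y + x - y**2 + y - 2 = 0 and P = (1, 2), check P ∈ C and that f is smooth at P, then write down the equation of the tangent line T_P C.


Tangent line at P: 3*x - y - 1 = 0.

Step 1: f(1, 2) = 0, so P lies on C.
Step 2: partial derivatives
  f_x(x, y) = -2*x + 2*y + 1, f_y(x, y) = 2*x - 2*y + 1.
  f_x(P) = 3, f_y(P) = -1 (gradient nonzero, so P is smooth).
Step 3: tangent line at P: 3·(x − 1) + -1·(y − 2) = 0.
Expanding: 3*x - y - 1 = 0.


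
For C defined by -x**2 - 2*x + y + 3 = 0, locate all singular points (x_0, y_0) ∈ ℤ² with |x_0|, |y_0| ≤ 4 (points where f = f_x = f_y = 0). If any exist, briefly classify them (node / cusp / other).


No singular points in the scanned grid; C is smooth there.

Compute partial derivatives:
  f_x = -2*x - 2.
  f_y = 1.
f_y = 1 is a nonzero constant, so f_y never vanishes: no point (x, y) can satisfy f = f_x = f_y = 0. In particular no (x, y) ∈ {−4, ..., 4}² is singular; the curve is smooth.


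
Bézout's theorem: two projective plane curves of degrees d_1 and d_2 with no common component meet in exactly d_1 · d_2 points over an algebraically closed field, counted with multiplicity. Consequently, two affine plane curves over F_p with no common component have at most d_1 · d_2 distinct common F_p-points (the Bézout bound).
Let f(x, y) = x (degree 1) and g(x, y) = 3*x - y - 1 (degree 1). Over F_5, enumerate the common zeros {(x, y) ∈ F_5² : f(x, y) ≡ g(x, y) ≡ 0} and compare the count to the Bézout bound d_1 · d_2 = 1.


Common zeros: {(0, 4)}; count = 1; Bézout bound = 1.

deg(f) = 1, deg(g) = 1, so Bézout bound = 1.
Scan x ∈ F_5. For each x, list the y ∈ F_5 with f(x, y) ≡ 0 and those with g(x, y) ≡ 0 (mod 5); the common zeros in that column are the intersection.
  x = 0: f ≡ 0 at y ∈ {0, 1, 2, 3, 4}; g ≡ 0 at y ∈ {4}; common: {4}.
  x = 1: f ≡ 0 at y ∈ ∅; g ≡ 0 at y ∈ {2}; common: ∅.
  x = 2: f ≡ 0 at y ∈ ∅; g ≡ 0 at y ∈ {0}; common: ∅.
  x = 3: f ≡ 0 at y ∈ ∅; g ≡ 0 at y ∈ {3}; common: ∅.
  x = 4: f ≡ 0 at y ∈ ∅; g ≡ 0 at y ∈ {1}; common: ∅.
Collecting: common zeros = {(0, 4)}, so the count is 1.
Comparison with the Bézout bound: 1 ≤ 1 = deg(f)·deg(g), as expected for curves with no common component (the bound is attained).


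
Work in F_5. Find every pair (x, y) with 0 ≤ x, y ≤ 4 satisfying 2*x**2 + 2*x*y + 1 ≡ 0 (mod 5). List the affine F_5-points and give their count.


Affine F_5-points: {(1, 1), (2, 4), (3, 1), (4, 4)}; count = 4.

For each of the 25 pairs (x, y) ∈ F_5², evaluate f(x, y) mod 5. Record the zeros.
  x = 0: [0↦1, 1↦1, 2↦1, 3↦1, 4↦1]  zeros at y ∈ ∅
  x = 1: [0↦3, 1↦0, 2↦2, 3↦4, 4↦1]  zeros at y ∈ {1}
  x = 2: [0↦4, 1↦3, 2↦2, 3↦1, 4↦0]  zeros at y ∈ {4}
  x = 3: [0↦4, 1↦0, 2↦1, 3↦2, 4↦3]  zeros at y ∈ {1}
  x = 4: [0↦3, 1↦1, 2↦4, 3↦2, 4↦0]  zeros at y ∈ {4}
Collecting zeros: affine points = {(1, 1), (2, 4), (3, 1), (4, 4)}.
Total count |C(F_5)_aff| = 4.


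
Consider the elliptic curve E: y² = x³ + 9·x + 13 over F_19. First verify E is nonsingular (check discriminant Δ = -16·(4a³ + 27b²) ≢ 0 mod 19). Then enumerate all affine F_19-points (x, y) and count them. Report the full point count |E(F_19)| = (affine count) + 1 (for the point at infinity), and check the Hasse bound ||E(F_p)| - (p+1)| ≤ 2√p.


Affine points = {(1, 2), (1, 17), (2, 1), (2, 18), (6, 6), (6, 13), (7, 1), (7, 18), (9, 5), (9, 14), (10, 1), (10, 18), (12, 5), (12, 14), (13, 3), (13, 16), (16, 4), (16, 15), (17, 5), (17, 14)}; affine count = 20; |E(F_19)| = 21.

Discriminant check: Δ ∝ 4a³ + 27b² = 4·9³ + 27·13² = 4·729 + 27·169 ≡ 12 (mod 19). Nonzero ⇒ E is nonsingular.
For each x ∈ F_19, compute rhs = x³ + 9·x + 13 mod 19, then count y ∈ F_19 with y² ≡ rhs.
  x = 0: rhs = 13, matching y values: none (0 points).
  x = 1: rhs = 4, matching y values: 2, 17 (2 points).
  x = 2: rhs = 1, matching y values: 1, 18 (2 points).
  x = 3: rhs = 10, matching y values: none (0 points).
  x = 4: rhs = 18, matching y values: none (0 points).
  x = 5: rhs = 12, matching y values: none (0 points).
  x = 6: rhs = 17, matching y values: 6, 13 (2 points).
  x = 7: rhs = 1, matching y values: 1, 18 (2 points).
  x = 8: rhs = 8, matching y values: none (0 points).
  x = 9: rhs = 6, matching y values: 5, 14 (2 points).
  x = 10: rhs = 1, matching y values: 1, 18 (2 points).
  x = 11: rhs = 18, matching y values: none (0 points).
  x = 12: rhs = 6, matching y values: 5, 14 (2 points).
  x = 13: rhs = 9, matching y values: 3, 16 (2 points).
  x = 14: rhs = 14, matching y values: none (0 points).
  x = 15: rhs = 8, matching y values: none (0 points).
  x = 16: rhs = 16, matching y values: 4, 15 (2 points).
  x = 17: rhs = 6, matching y values: 5, 14 (2 points).
  x = 18: rhs = 3, matching y values: none (0 points).
Total affine count: 20.
Full point count |E(F_19)| = 20 + 1 = 21.
Hasse bound: |21 − (19+1)| = |1| = 1 ≤ 2√19 ≈ 8.7178 ✓.


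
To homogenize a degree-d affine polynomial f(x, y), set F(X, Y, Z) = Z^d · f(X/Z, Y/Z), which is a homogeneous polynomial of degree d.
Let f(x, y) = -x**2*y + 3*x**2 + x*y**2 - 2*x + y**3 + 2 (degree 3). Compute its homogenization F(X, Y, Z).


F(X, Y, Z) = -X**2*Y + 3*X**2*Z + X*Y**2 - 2*X*Z**2 + Y**3 + 2*Z**3

deg(f) = 3.
Substitute x = X/Z, y = Y/Z into f, then multiply by Z^3.
  monomial -1·x^2·y^1 ↦ -1·X^2·Y^1·Z^0.
  monomial 3·x^2·y^0 ↦ 3·X^2·Y^0·Z^1.
  monomial 1·x^1·y^2 ↦ 1·X^1·Y^2·Z^0.
  monomial -2·x^1·y^0 ↦ -2·X^1·Y^0·Z^2.
  monomial 1·x^0·y^3 ↦ 1·X^0·Y^3·Z^0.
  monomial 2·x^0·y^0 ↦ 2·X^0·Y^0·Z^3.
Collecting: F(X, Y, Z) = -X**2*Y + 3*X**2*Z + X*Y**2 - 2*X*Z**2 + Y**3 + 2*Z**3.


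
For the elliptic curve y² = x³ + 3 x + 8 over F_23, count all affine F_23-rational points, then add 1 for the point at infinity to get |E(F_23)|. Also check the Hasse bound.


Affine points = {(0, 10), (0, 13), (1, 9), (1, 14), (6, 9), (6, 14), (7, 2), (7, 21), (10, 7), (10, 16), (12, 1), (12, 22), (13, 6), (13, 17), (15, 1), (15, 22), (16, 9), (16, 14), (17, 2), (17, 21), (18, 11), (18, 12), (19, 1), (19, 22), (20, 8), (20, 15), (22, 2), (22, 21)}; affine count = 28; |E(F_23)| = 29.

Discriminant check: Δ ∝ 4a³ + 27b² = 4·3³ + 27·8² = 4·27 + 27·64 ≡ 19 (mod 23). Nonzero ⇒ E is nonsingular.
For each x ∈ F_23, compute rhs = x³ + 3·x + 8 mod 23, then count y ∈ F_23 with y² ≡ rhs.
  x = 0: rhs = 8, matching y values: 10, 13 (2 points).
  x = 1: rhs = 12, matching y values: 9, 14 (2 points).
  x = 2: rhs = 22, matching y values: none (0 points).
  x = 3: rhs = 21, matching y values: none (0 points).
  x = 4: rhs = 15, matching y values: none (0 points).
  x = 5: rhs = 10, matching y values: none (0 points).
  x = 6: rhs = 12, matching y values: 9, 14 (2 points).
  x = 7: rhs = 4, matching y values: 2, 21 (2 points).
  x = 8: rhs = 15, matching y values: none (0 points).
  x = 9: rhs = 5, matching y values: none (0 points).
  x = 10: rhs = 3, matching y values: 7, 16 (2 points).
  x = 11: rhs = 15, matching y values: none (0 points).
  x = 12: rhs = 1, matching y values: 1, 22 (2 points).
  x = 13: rhs = 13, matching y values: 6, 17 (2 points).
  x = 14: rhs = 11, matching y values: none (0 points).
  x = 15: rhs = 1, matching y values: 1, 22 (2 points).
  x = 16: rhs = 12, matching y values: 9, 14 (2 points).
  x = 17: rhs = 4, matching y values: 2, 21 (2 points).
  x = 18: rhs = 6, matching y values: 11, 12 (2 points).
  x = 19: rhs = 1, matching y values: 1, 22 (2 points).
  x = 20: rhs = 18, matching y values: 8, 15 (2 points).
  x = 21: rhs = 17, matching y values: none (0 points).
  x = 22: rhs = 4, matching y values: 2, 21 (2 points).
Total affine count: 28.
Full point count |E(F_23)| = 28 + 1 = 29.
Hasse bound: |29 − (23+1)| = |5| = 5 ≤ 2√23 ≈ 9.5917 ✓.


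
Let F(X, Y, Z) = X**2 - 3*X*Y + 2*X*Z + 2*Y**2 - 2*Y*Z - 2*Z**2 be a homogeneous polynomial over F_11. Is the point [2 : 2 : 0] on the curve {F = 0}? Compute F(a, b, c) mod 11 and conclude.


F(2,2,0) ≡ 0 (mod 11); P is on the curve.

Evaluate F(2, 2, 0) term-by-term (mod 11).
  X**2 ↦ 1·4·1·1 = 4
  -3*X*Y ↦ -3·2·2·1 = -12
  2*X*Z ↦ 2·2·1·0 = 0
  2*Y**2 ↦ 2·1·4·1 = 8
  -2*Y*Z ↦ -2·1·2·0 = 0
  -2*Z**2 ↦ -2·1·1·0 = 0
Sum: F(2, 2, 0) = (4) + (-12) + (0) + (8) + (0) + (0) = 0.
Reducing mod 11: 0 ≡ 0 (mod 11).
Since F(a, b, c) ≡ 0 (mod 11), P lies on the curve.


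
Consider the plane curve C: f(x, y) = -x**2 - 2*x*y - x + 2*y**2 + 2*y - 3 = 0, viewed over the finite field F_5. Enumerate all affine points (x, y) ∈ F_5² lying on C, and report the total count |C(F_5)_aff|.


Affine F_5-points: {(1, 0), (2, 2), (2, 4), (3, 0), (3, 2), (4, 4)}; count = 6.

For each of the 25 pairs (x, y) ∈ F_5², evaluate f(x, y) mod 5. Record the zeros.
  x = 0: [0↦2, 1↦1, 2↦4, 3↦1, 4↦2]  zeros at y ∈ ∅
  x = 1: [0↦0, 1↦2, 2↦3, 3↦3, 4↦2]  zeros at y ∈ {0}
  x = 2: [0↦1, 1↦1, 2↦0, 3↦3, 4↦0]  zeros at y ∈ {2, 4}
  x = 3: [0↦0, 1↦3, 2↦0, 3↦1, 4↦1]  zeros at y ∈ {0, 2}
  x = 4: [0↦2, 1↦3, 2↦3, 3↦2, 4↦0]  zeros at y ∈ {4}
Collecting zeros: affine points = {(1, 0), (2, 2), (2, 4), (3, 0), (3, 2), (4, 4)}.
Total count |C(F_5)_aff| = 6.


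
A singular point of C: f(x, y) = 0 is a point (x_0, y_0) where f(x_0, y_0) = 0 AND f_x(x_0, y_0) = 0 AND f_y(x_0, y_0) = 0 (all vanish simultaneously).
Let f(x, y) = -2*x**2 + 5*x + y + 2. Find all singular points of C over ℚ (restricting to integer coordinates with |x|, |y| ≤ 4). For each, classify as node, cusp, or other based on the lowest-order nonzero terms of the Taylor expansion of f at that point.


No singular points in the scanned grid; C is smooth there.

Compute partial derivatives:
  f_x = 5 - 4*x.
  f_y = 1.
f_y = 1 is a nonzero constant, so f_y never vanishes: no point (x, y) can satisfy f = f_x = f_y = 0. In particular no (x, y) ∈ {−4, ..., 4}² is singular; the curve is smooth.


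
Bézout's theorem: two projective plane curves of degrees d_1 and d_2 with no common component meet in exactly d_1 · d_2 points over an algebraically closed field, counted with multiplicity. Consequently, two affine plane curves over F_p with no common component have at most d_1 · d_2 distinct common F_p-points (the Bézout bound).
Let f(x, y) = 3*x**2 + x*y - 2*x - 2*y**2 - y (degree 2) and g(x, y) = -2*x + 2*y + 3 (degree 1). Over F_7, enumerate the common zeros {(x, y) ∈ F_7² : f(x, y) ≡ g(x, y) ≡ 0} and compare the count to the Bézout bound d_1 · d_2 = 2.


Common zeros: {(4, 6)}; count = 1; Bézout bound = 2.

deg(f) = 2, deg(g) = 1, so Bézout bound = 2.
Scan x ∈ F_7. For each x, list the y ∈ F_7 with f(x, y) ≡ 0 and those with g(x, y) ≡ 0 (mod 7); the common zeros in that column are the intersection.
  x = 0: f ≡ 0 at y ∈ {0, 3}; g ≡ 0 at y ∈ {2}; common: ∅.
  x = 1: f ≡ 0 at y ∈ {2, 5}; g ≡ 0 at y ∈ {3}; common: ∅.
  x = 2: f ≡ 0 at y ∈ {1, 3}; g ≡ 0 at y ∈ {4}; common: ∅.
  x = 3: f ≡ 0 at y ∈ {0, 1}; g ≡ 0 at y ∈ {5}; common: ∅.
  x = 4: f ≡ 0 at y ∈ {6}; g ≡ 0 at y ∈ {6}; common: {6}.
  x = 5: f ≡ 0 at y ∈ {4, 5}; g ≡ 0 at y ∈ {0}; common: ∅.
  x = 6: f ≡ 0 at y ∈ {2, 4}; g ≡ 0 at y ∈ {1}; common: ∅.
Collecting: common zeros = {(4, 6)}, so the count is 1.
Comparison with the Bézout bound: 1 ≤ 2 = deg(f)·deg(g), as expected for curves with no common component (the affine F_7-count falls short of the bound because intersections may lie at infinity, over extension fields, or carry multiplicity).


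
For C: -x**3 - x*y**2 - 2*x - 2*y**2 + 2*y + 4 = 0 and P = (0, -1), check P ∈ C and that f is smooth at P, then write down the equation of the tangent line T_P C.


Tangent line at P: -3*x + 6*y + 6 = 0.

Step 1: f(0, -1) = 0, so P lies on C.
Step 2: partial derivatives
  f_x(x, y) = -3*x**2 - y**2 - 2, f_y(x, y) = -2*x*y - 4*y + 2.
  f_x(P) = -3, f_y(P) = 6 (gradient nonzero, so P is smooth).
Step 3: tangent line at P: -3·(x − 0) + 6·(y − -1) = 0.
Expanding: -3*x + 6*y + 6 = 0.


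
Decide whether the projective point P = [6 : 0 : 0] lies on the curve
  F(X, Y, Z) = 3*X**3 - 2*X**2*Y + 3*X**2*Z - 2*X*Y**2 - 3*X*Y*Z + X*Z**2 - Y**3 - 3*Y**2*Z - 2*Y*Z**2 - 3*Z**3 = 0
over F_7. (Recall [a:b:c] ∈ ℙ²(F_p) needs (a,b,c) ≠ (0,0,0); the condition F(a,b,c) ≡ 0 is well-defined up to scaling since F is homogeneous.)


F(6,0,0) ≡ 4 (mod 7); P is NOT on the curve.

Evaluate F(6, 0, 0) term-by-term (mod 7).
  3*X**3 ↦ 3·216·1·1 = 648
  -2*X**2*Y ↦ -2·36·0·1 = 0
  3*X**2*Z ↦ 3·36·1·0 = 0
  -2*X*Y**2 ↦ -2·6·0·1 = 0
  -3*X*Y*Z ↦ -3·6·0·0 = 0
  X*Z**2 ↦ 1·6·1·0 = 0
  -Y**3 ↦ -1·1·0·1 = 0
  -3*Y**2*Z ↦ -3·1·0·0 = 0
  -2*Y*Z**2 ↦ -2·1·0·0 = 0
  -3*Z**3 ↦ -3·1·1·0 = 0
Sum: F(6, 0, 0) = (648) + (0) + (0) + (0) + (0) + (0) + (0) + (0) + (0) + (0) = 648.
Reducing mod 7: 648 ≡ 4 (mod 7).
Since F(a, b, c) ≡ 4 ≠ 0 (mod 7), P does NOT lie on the curve.


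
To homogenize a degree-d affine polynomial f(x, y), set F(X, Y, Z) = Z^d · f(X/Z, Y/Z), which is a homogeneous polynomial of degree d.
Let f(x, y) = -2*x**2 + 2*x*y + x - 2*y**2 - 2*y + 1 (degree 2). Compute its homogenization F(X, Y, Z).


F(X, Y, Z) = -2*X**2 + 2*X*Y + X*Z - 2*Y**2 - 2*Y*Z + Z**2

deg(f) = 2.
Substitute x = X/Z, y = Y/Z into f, then multiply by Z^2.
  monomial -2·x^2·y^0 ↦ -2·X^2·Y^0·Z^0.
  monomial 2·x^1·y^1 ↦ 2·X^1·Y^1·Z^0.
  monomial 1·x^1·y^0 ↦ 1·X^1·Y^0·Z^1.
  monomial -2·x^0·y^2 ↦ -2·X^0·Y^2·Z^0.
  monomial -2·x^0·y^1 ↦ -2·X^0·Y^1·Z^1.
  monomial 1·x^0·y^0 ↦ 1·X^0·Y^0·Z^2.
Collecting: F(X, Y, Z) = -2*X**2 + 2*X*Y + X*Z - 2*Y**2 - 2*Y*Z + Z**2.


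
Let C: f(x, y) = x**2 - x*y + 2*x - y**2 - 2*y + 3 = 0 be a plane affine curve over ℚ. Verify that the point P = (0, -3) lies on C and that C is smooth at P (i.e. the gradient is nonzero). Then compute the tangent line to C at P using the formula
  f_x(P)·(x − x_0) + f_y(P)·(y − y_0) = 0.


Tangent line at P: 5*x + 4*y + 12 = 0.

Step 1: f(0, -3) = 0, so P lies on C.
Step 2: partial derivatives
  f_x(x, y) = 2*x - y + 2, f_y(x, y) = -x - 2*y - 2.
  f_x(P) = 5, f_y(P) = 4 (gradient nonzero, so P is smooth).
Step 3: tangent line at P: 5·(x − 0) + 4·(y − -3) = 0.
Expanding: 5*x + 4*y + 12 = 0.


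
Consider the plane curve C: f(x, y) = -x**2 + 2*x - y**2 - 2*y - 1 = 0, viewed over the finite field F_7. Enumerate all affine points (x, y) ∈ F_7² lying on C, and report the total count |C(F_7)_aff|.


Affine F_7-points: {(0, 6), (1, 0), (1, 5), (2, 6), (3, 1), (3, 4), (6, 1), (6, 4)}; count = 8.

For each of the 49 pairs (x, y) ∈ F_7², evaluate f(x, y) mod 7. Record the zeros.
  x = 0: [0↦6, 1↦3, 2↦5, 3↦5, 4↦3, 5↦6, 6↦0]  zeros at y ∈ {6}
  x = 1: [0↦0, 1↦4, 2↦6, 3↦6, 4↦4, 5↦0, 6↦1]  zeros at y ∈ {0, 5}
  x = 2: [0↦6, 1↦3, 2↦5, 3↦5, 4↦3, 5↦6, 6↦0]  zeros at y ∈ {6}
  x = 3: [0↦3, 1↦0, 2↦2, 3↦2, 4↦0, 5↦3, 6↦4]  zeros at y ∈ {1, 4}
  x = 4: [0↦5, 1↦2, 2↦4, 3↦4, 4↦2, 5↦5, 6↦6]  zeros at y ∈ ∅
  x = 5: [0↦5, 1↦2, 2↦4, 3↦4, 4↦2, 5↦5, 6↦6]  zeros at y ∈ ∅
  x = 6: [0↦3, 1↦0, 2↦2, 3↦2, 4↦0, 5↦3, 6↦4]  zeros at y ∈ {1, 4}
Collecting zeros: affine points = {(0, 6), (1, 0), (1, 5), (2, 6), (3, 1), (3, 4), (6, 1), (6, 4)}.
Total count |C(F_7)_aff| = 8.


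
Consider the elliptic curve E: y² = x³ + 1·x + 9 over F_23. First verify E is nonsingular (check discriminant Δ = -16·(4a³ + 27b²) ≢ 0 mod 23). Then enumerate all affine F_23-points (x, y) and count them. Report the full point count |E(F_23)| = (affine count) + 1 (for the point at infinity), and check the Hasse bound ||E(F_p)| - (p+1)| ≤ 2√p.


Affine points = {(0, 3), (0, 20), (3, 4), (3, 19), (4, 10), (4, 13), (5, 1), (5, 22), (6, 1), (6, 22), (8, 0), (12, 1), (12, 22), (15, 8), (15, 15), (16, 2), (16, 21), (20, 5), (20, 18)}; affine count = 19; |E(F_23)| = 20.

Discriminant check: Δ ∝ 4a³ + 27b² = 4·1³ + 27·9² = 4·1 + 27·81 ≡ 6 (mod 23). Nonzero ⇒ E is nonsingular.
For each x ∈ F_23, compute rhs = x³ + 1·x + 9 mod 23, then count y ∈ F_23 with y² ≡ rhs.
  x = 0: rhs = 9, matching y values: 3, 20 (2 points).
  x = 1: rhs = 11, matching y values: none (0 points).
  x = 2: rhs = 19, matching y values: none (0 points).
  x = 3: rhs = 16, matching y values: 4, 19 (2 points).
  x = 4: rhs = 8, matching y values: 10, 13 (2 points).
  x = 5: rhs = 1, matching y values: 1, 22 (2 points).
  x = 6: rhs = 1, matching y values: 1, 22 (2 points).
  x = 7: rhs = 14, matching y values: none (0 points).
  x = 8: rhs = 0, matching y values: 0 (1 points).
  x = 9: rhs = 11, matching y values: none (0 points).
  x = 10: rhs = 7, matching y values: none (0 points).
  x = 11: rhs = 17, matching y values: none (0 points).
  x = 12: rhs = 1, matching y values: 1, 22 (2 points).
  x = 13: rhs = 11, matching y values: none (0 points).
  x = 14: rhs = 7, matching y values: none (0 points).
  x = 15: rhs = 18, matching y values: 8, 15 (2 points).
  x = 16: rhs = 4, matching y values: 2, 21 (2 points).
  x = 17: rhs = 17, matching y values: none (0 points).
  x = 18: rhs = 17, matching y values: none (0 points).
  x = 19: rhs = 10, matching y values: none (0 points).
  x = 20: rhs = 2, matching y values: 5, 18 (2 points).
  x = 21: rhs = 22, matching y values: none (0 points).
  x = 22: rhs = 7, matching y values: none (0 points).
Total affine count: 19.
Full point count |E(F_23)| = 19 + 1 = 20.
Hasse bound: |20 − (23+1)| = |-4| = 4 ≤ 2√23 ≈ 9.5917 ✓.


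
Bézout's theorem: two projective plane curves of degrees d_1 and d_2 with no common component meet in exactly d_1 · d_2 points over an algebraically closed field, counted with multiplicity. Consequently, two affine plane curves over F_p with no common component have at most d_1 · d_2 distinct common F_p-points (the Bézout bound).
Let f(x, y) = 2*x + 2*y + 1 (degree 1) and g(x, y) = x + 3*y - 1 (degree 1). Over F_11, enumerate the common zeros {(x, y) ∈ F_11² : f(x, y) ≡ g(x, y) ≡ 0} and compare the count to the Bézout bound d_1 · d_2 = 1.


Common zeros: {(7, 9)}; count = 1; Bézout bound = 1.

deg(f) = 1, deg(g) = 1, so Bézout bound = 1.
Scan x ∈ F_11. For each x, list the y ∈ F_11 with f(x, y) ≡ 0 and those with g(x, y) ≡ 0 (mod 11); the common zeros in that column are the intersection.
  x = 0: f ≡ 0 at y ∈ {5}; g ≡ 0 at y ∈ {4}; common: ∅.
  x = 1: f ≡ 0 at y ∈ {4}; g ≡ 0 at y ∈ {0}; common: ∅.
  x = 2: f ≡ 0 at y ∈ {3}; g ≡ 0 at y ∈ {7}; common: ∅.
  x = 3: f ≡ 0 at y ∈ {2}; g ≡ 0 at y ∈ {3}; common: ∅.
  x = 4: f ≡ 0 at y ∈ {1}; g ≡ 0 at y ∈ {10}; common: ∅.
  x = 5: f ≡ 0 at y ∈ {0}; g ≡ 0 at y ∈ {6}; common: ∅.
  x = 6: f ≡ 0 at y ∈ {10}; g ≡ 0 at y ∈ {2}; common: ∅.
  x = 7: f ≡ 0 at y ∈ {9}; g ≡ 0 at y ∈ {9}; common: {9}.
  x = 8: f ≡ 0 at y ∈ {8}; g ≡ 0 at y ∈ {5}; common: ∅.
  x = 9: f ≡ 0 at y ∈ {7}; g ≡ 0 at y ∈ {1}; common: ∅.
  x = 10: f ≡ 0 at y ∈ {6}; g ≡ 0 at y ∈ {8}; common: ∅.
Collecting: common zeros = {(7, 9)}, so the count is 1.
Comparison with the Bézout bound: 1 ≤ 1 = deg(f)·deg(g), as expected for curves with no common component (the bound is attained).


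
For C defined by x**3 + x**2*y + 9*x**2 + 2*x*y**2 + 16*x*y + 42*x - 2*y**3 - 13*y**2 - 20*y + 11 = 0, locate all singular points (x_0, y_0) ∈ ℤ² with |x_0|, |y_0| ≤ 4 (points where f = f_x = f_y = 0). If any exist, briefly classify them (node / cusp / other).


Singular points: {(-2, -3)}; classification: cusp.

Compute partial derivatives:
  f_x = 3*x**2 + 2*x*y + 18*x + 2*y**2 + 16*y + 42.
  f_y = x**2 + 4*x*y + 16*x - 6*y**2 - 26*y - 20.
Scan x_0 ∈ {−4, ..., 4}. For each x_0, f_y(x_0, y) is a polynomial in y; find its integer roots y ∈ {−4, ..., 4}, then test f_x and f at those candidates.
  x = -4: f_y(-4, y) = -6*y**2 - 42*y - 68; no integer root y with |y| ≤ 4.
  x = -3: f_y(-3, y) = -6*y**2 - 38*y - 59; no integer root y with |y| ≤ 4.
  x = -2: f_y(-2, y) = -6*y**2 - 34*y - 48; vanishes at y ∈ {-3}. (-2, -3): f_x = 0, f = 0 — SINGULAR.
  x = -1: f_y(-1, y) = -6*y**2 - 30*y - 35; no integer root y with |y| ≤ 4.
  x = 0: f_y(0, y) = -6*y**2 - 26*y - 20; vanishes at y ∈ {-1}. (0, -1): f_x = 28 ≠ 0.
  x = 1: f_y(1, y) = -6*y**2 - 22*y - 3; no integer root y with |y| ≤ 4.
  x = 2: f_y(2, y) = -6*y**2 - 18*y + 16; no integer root y with |y| ≤ 4.
  x = 3: f_y(3, y) = -6*y**2 - 14*y + 37; no integer root y with |y| ≤ 4.
  x = 4: f_y(4, y) = -6*y**2 - 10*y + 60; no integer root y with |y| ≤ 4.
Only singular point on the grid: (-2, -3).
Classify: substitute x = -2 + u, y = -3 + v and expand: f = u**3 + u**2*v + 2*u*v**2 - 2*v**3 + v**2.
No constant or linear terms (consistent with a singular point). Quadratic part: v**2. Cubic part: u**3 + u**2*v + 2*u*v**2 - 2*v**3.
The quadratic part v**2 is a perfect square, so there is a single (double) tangent line v = 0, i.e. y = -3. Restricting the cubic part to that line (v = 0) leaves u**3 ≠ 0, so f is not divisible by v and the branch is v² ≈ -u**3 to lowest order — this is a cusp.
Classification: cusp.


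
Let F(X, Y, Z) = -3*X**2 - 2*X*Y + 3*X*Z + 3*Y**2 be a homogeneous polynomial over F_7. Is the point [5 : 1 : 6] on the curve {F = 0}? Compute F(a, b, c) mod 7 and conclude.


F(5,1,6) ≡ 1 (mod 7); P is NOT on the curve.

Evaluate F(5, 1, 6) term-by-term (mod 7).
  -3*X**2 ↦ -3·25·1·1 = -75
  -2*X*Y ↦ -2·5·1·1 = -10
  3*X*Z ↦ 3·5·1·6 = 90
  3*Y**2 ↦ 3·1·1·1 = 3
Sum: F(5, 1, 6) = (-75) + (-10) + (90) + (3) = 8.
Reducing mod 7: 8 ≡ 1 (mod 7).
Since F(a, b, c) ≡ 1 ≠ 0 (mod 7), P does NOT lie on the curve.


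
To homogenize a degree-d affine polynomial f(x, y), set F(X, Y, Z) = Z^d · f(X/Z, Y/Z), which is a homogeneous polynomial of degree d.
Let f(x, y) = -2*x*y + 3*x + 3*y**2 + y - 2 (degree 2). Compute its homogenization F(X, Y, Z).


F(X, Y, Z) = -2*X*Y + 3*X*Z + 3*Y**2 + Y*Z - 2*Z**2

deg(f) = 2.
Substitute x = X/Z, y = Y/Z into f, then multiply by Z^2.
  monomial -2·x^1·y^1 ↦ -2·X^1·Y^1·Z^0.
  monomial 3·x^1·y^0 ↦ 3·X^1·Y^0·Z^1.
  monomial 3·x^0·y^2 ↦ 3·X^0·Y^2·Z^0.
  monomial 1·x^0·y^1 ↦ 1·X^0·Y^1·Z^1.
  monomial -2·x^0·y^0 ↦ -2·X^0·Y^0·Z^2.
Collecting: F(X, Y, Z) = -2*X*Y + 3*X*Z + 3*Y**2 + Y*Z - 2*Z**2.


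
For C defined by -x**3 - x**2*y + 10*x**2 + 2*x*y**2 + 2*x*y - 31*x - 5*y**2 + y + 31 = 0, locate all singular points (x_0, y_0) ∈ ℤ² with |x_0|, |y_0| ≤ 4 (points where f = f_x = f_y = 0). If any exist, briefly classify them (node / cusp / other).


Singular points: {(3, 1)}; classification: cusp.

Compute partial derivatives:
  f_x = -3*x**2 - 2*x*y + 20*x + 2*y**2 + 2*y - 31.
  f_y = -x**2 + 4*x*y + 2*x - 10*y + 1.
Scan x_0 ∈ {−4, ..., 4}. For each x_0, f_y(x_0, y) is a polynomial in y; find its integer roots y ∈ {−4, ..., 4}, then test f_x and f at those candidates.
  x = -4: f_y(-4, y) = -26*y - 23; no integer root y with |y| ≤ 4.
  x = -3: f_y(-3, y) = -22*y - 14; no integer root y with |y| ≤ 4.
  x = -2: f_y(-2, y) = -18*y - 7; no integer root y with |y| ≤ 4.
  x = -1: f_y(-1, y) = -14*y - 2; no integer root y with |y| ≤ 4.
  x = 0: f_y(0, y) = 1 - 10*y; no integer root y with |y| ≤ 4.
  x = 1: f_y(1, y) = 2 - 6*y; no integer root y with |y| ≤ 4.
  x = 2: f_y(2, y) = 1 - 2*y; no integer root y with |y| ≤ 4.
  x = 3: f_y(3, y) = 2*y - 2; vanishes at y ∈ {1}. (3, 1): f_x = 0, f = 0 — SINGULAR.
  x = 4: f_y(4, y) = 6*y - 7; no integer root y with |y| ≤ 4.
Only singular point on the grid: (3, 1).
Classify: substitute x = 3 + u, y = 1 + v and expand: f = -u**3 - u**2*v + 2*u*v**2 + v**2.
No constant or linear terms (consistent with a singular point). Quadratic part: v**2. Cubic part: -u**3 - u**2*v + 2*u*v**2.
The quadratic part v**2 is a perfect square, so there is a single (double) tangent line v = 0, i.e. y = 1. Restricting the cubic part to that line (v = 0) leaves -u**3 ≠ 0, so f is not divisible by v and the branch is v² ≈ u**3 to lowest order — this is a cusp.
Classification: cusp.
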